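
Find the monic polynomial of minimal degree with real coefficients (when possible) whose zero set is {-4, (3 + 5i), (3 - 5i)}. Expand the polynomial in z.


The polynomial is p(z) = ∏_{α ∈ S} (z − α), where S = {-4, (3 + 5i), (3 - 5i)}.
Expanding the product yields: p(z) = z^3 -2·z^2 + 10·z + 136.
Note conjugate pairs combine to real quadratics: (z − (3+5i))(z − (3−5i)) = z² − 6z + 34.
The resulting polynomial has degree 3 and real coefficients as required.

p(z) = z^3 -2·z^2 + 10·z + 136.


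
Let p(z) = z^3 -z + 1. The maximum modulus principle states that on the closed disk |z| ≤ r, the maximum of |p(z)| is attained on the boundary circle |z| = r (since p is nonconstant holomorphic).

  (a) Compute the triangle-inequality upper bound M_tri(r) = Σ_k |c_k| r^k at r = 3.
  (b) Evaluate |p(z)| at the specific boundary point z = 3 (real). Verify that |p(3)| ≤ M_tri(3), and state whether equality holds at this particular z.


Coefficients: c_0 = 1, c_1 = -1, c_2 = 0, c_3 = 1. Radius r = 3.
Part (a). Triangle bound: M_tri(r) = Σ_k |c_k| r^k
  = |1|·3^0 + |-1|·3^1 + |0|·3^2 + |1|·3^3
  = 1 + 3 + 0 + 27 = 31.
This bounds M(r) := max_{|z|=r} |p(z)| from above; equality holds iff all terms c_k z^k can be made to align in phase at a single z on |z|=r.
Part (b). At z = 3 (real, on the circle |z| = r):
  p(3) = (1)·3^0 + (-1)·3^1 + (0)·3^2 + (1)·3^3 = 25.
  |p(3)| = 25.
Check: |p(3)| = 25 ≤ 31 = M_tri(3). ✓ Equality does not hold at z = 3 (the coefficients have mixed signs, so the terms do not all align in phase there).

M_tri(3) = 31; |p(3)| = 25; equality at z=3: no.


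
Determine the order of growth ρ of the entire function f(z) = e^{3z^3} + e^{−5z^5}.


Each summand is entire of order 3 and 5 respectively (as in the single-exponential case). The order of a sum is at most the max of the orders, so ρ ≤ 5. For the lower bound: on |z|=r choose arg z so that -5z^5 is real positive; then |e^{-5z^5}| = e^{5r^5} while |e^{3z^3}| ≤ e^{3r^3} = o(e^{5r^5}). So |f| ≥ e^{5r^5}(1 − o(1)) and ρ ≥ 5. Hence ρ = max(3, 5) = 5.
Therefore ρ = 5.

Order ρ = 5.


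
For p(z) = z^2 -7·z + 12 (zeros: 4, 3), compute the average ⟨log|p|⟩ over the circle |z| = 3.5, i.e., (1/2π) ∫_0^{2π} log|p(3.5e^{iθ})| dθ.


Zeros: 3, 4; r = 3.5.
Inside |z| < r: 3. Outside (|z| ≥ r): 4.
p(0) = 12, so log|p(0)| = log(12) = 2.4849.
Apply Jensen: I(r) = log|p(0)| + Σ_k log(r/|z_k|), summed over zeros inside |z| < r.
  log(r/|z_k|) for z_k = 3: log(3.5/3) = 0.1542
  Outside zeros (4) contribute nothing to the Jensen sum.
Sum over inside zeros: 0.1542.
I(r) = log|p(0)| + (inside sum) = 2.4849 + 0.1542 = 2.6391.
Note: since some zeros are outside |z| ≤ r, the simplified n·log(r) form does NOT apply — only the inside zeros contribute.

I(r) ≈ 2.6391.


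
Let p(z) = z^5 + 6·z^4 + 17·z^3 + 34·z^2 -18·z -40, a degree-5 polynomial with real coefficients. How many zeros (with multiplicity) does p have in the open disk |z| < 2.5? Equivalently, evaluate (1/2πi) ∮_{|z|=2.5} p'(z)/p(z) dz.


The zeros of p are: -1, -4, (-1 + 3i), (-1 - 3i), 1.
Their magnitudes are: 1, 4, 3.162, 3.162, 1.
Zeros with |z| < R = 2.5: -1, 1.
Count = 2.
By the argument principle, (1/2πi) ∮_{|z|=R} p'(z)/p(z) dz equals exactly this count.

Number of zeros inside |z| < 2.5: 2.


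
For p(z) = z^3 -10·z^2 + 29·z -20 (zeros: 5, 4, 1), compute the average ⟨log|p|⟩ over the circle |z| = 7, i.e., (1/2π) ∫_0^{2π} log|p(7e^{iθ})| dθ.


Zeros: 1, 4, 5; r = 7.
Inside |z| < r: 1, 4, 5. Outside (|z| ≥ r): ∅.
p(0) = -20, so log|p(0)| = log(20) = 2.9957.
Apply Jensen: I(r) = log|p(0)| + Σ_k log(r/|z_k|), summed over zeros inside |z| < r.
  log(r/|z_k|) for z_k = 5: log(7/5) = 0.3365
  log(r/|z_k|) for z_k = 4: log(7/4) = 0.5596
  log(r/|z_k|) for z_k = 1: log(7/1) = 1.9459
Sum over inside zeros: 2.8420.
I(r) = log|p(0)| + (inside sum) = 2.9957 + 2.8420 = 5.8377.
Closed form (all zeros inside, monic): I(r) = n·log(r) = 3·log(7) = 5.8377. ✓

I(r) ≈ 5.8377.


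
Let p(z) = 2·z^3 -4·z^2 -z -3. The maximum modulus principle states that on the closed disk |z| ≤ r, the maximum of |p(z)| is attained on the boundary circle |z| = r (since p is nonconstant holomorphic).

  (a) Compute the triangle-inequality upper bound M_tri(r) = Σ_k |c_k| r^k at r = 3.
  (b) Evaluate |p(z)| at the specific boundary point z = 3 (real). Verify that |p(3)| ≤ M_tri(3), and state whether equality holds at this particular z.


Coefficients: c_0 = -3, c_1 = -1, c_2 = -4, c_3 = 2. Radius r = 3.
Part (a). Triangle bound: M_tri(r) = Σ_k |c_k| r^k
  = |-3|·3^0 + |-1|·3^1 + |-4|·3^2 + |2|·3^3
  = 3 + 3 + 36 + 54 = 96.
This bounds M(r) := max_{|z|=r} |p(z)| from above; equality holds iff all terms c_k z^k can be made to align in phase at a single z on |z|=r.
Part (b). At z = 3 (real, on the circle |z| = r):
  p(3) = (-3)·3^0 + (-1)·3^1 + (-4)·3^2 + (2)·3^3 = 12.
  |p(3)| = 12.
Check: |p(3)| = 12 ≤ 96 = M_tri(3). ✓ Equality does not hold at z = 3 (the coefficients have mixed signs, so the terms do not all align in phase there).

M_tri(3) = 96; |p(3)| = 12; equality at z=3: no.


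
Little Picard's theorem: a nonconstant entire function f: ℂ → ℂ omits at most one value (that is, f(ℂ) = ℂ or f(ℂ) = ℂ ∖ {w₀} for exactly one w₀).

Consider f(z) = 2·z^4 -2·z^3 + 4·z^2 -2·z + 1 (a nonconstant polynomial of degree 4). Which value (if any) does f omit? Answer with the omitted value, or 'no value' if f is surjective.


Little Picard bounds the complement of f(ℂ) to at most one point.
For every w ∈ ℂ, the equation p(z) − w = 0 is a nonconstant polynomial in z and hence has at least one root by the fundamental theorem of algebra. So p is surjective onto ℂ, omitting no value.

Omitted value: no value.


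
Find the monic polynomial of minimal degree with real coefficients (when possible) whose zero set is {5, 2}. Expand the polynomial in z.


The polynomial is p(z) = ∏_{α ∈ S} (z − α), where S = {5, 2}.
Expanding the product yields: p(z) = z^2 -7·z + 10.
The resulting polynomial has degree 2 and real coefficients as required.

p(z) = z^2 -7·z + 10.


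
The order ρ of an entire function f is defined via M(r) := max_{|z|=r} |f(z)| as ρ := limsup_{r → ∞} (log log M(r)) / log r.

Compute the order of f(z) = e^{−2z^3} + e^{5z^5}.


Each summand is entire of order 3 and 5 respectively (as in the single-exponential case). The order of a sum is at most the max of the orders, so ρ ≤ 5. For the lower bound: on |z|=r choose arg z so that 5z^5 is real positive; then |e^{5z^5}| = e^{5r^5} while |e^{-2z^3}| ≤ e^{2r^3} = o(e^{5r^5}). So |f| ≥ e^{5r^5}(1 − o(1)) and ρ ≥ 5. Hence ρ = max(3, 5) = 5.
Therefore ρ = 5.

Order ρ = 5.


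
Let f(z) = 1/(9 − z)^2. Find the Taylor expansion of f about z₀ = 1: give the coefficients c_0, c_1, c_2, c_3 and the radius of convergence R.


Let w = z − z₀, so z = z₀ + w.
Then 9 − z = 9 − (z₀ + w) = (9 − z₀) − w = 8 − w.
f(z) = 1/(8 − w)^2 = (1/(8)^2) · (1 − w/(8))^{−2}.
By the binomial series (1−u)^{−2} = Σ_{n≥0} C(n+1, 1) u^n for |u|<1, with u = w/(8):
  c_n = C(n+1, 1) / (8)^(n+2).
  c_0 = 1/(8)^2 = 1/64.
  c_1 = 2/(8)^3 = 1/256.
  c_2 = 3/(8)^4 = 3/4096.
  c_3 = 4/(8)^5 = 1/8192.
The series is valid for |w/d| < 1, i.e. |z − z₀| < |d|.
Radius of convergence: R = |9 − z₀| = |8| = 8 (distance from z₀ to the singularity z = 9).

c_0 = 1/64, c_1 = 1/256, c_2 = 3/4096, c_3 = 1/8192; R = 8.


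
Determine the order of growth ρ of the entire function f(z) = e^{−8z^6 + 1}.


|e^{−8z^6 + 1}| = e^{Re(-8·z^6) + 1} ≤ e^{8|z|^6 + 1} = e^{8r^6 + 1} on |z| = r, so ρ ≤ 6. Choosing z on |z|=r so that -8·z^6 is real positive (always possible by picking arg z appropriately) gives |f(z)| = e^{8r^6 + 1}, matching the bound. The additive constant 1 does not affect log log M(r) ~ 6·log r. Hence ρ = 6.
Therefore ρ = 6.

Order ρ = 6.


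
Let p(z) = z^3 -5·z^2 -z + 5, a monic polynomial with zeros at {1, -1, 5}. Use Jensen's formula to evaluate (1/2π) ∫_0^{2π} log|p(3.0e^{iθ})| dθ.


Zeros: -1, 1, 5; r = 3.0.
Inside |z| < r: -1, 1. Outside (|z| ≥ r): 5.
p(0) = 5, so log|p(0)| = log(5) = 1.6094.
Apply Jensen: I(r) = log|p(0)| + Σ_k log(r/|z_k|), summed over zeros inside |z| < r.
  log(r/|z_k|) for z_k = 1: log(3.0/1) = 1.0986
  log(r/|z_k|) for z_k = -1: log(3.0/1) = 1.0986
  Outside zeros (5) contribute nothing to the Jensen sum.
Sum over inside zeros: 2.1972.
I(r) = log|p(0)| + (inside sum) = 1.6094 + 2.1972 = 3.8067.
Note: since some zeros are outside |z| ≤ r, the simplified n·log(r) form does NOT apply — only the inside zeros contribute.

I(r) ≈ 3.8067.


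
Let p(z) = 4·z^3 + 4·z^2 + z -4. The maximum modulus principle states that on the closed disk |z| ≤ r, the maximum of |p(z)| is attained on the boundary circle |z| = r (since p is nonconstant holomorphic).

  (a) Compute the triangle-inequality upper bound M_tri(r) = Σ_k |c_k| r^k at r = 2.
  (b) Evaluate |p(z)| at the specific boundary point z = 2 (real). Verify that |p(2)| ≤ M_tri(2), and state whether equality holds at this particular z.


Coefficients: c_0 = -4, c_1 = 1, c_2 = 4, c_3 = 4. Radius r = 2.
Part (a). Triangle bound: M_tri(r) = Σ_k |c_k| r^k
  = |-4|·2^0 + |1|·2^1 + |4|·2^2 + |4|·2^3
  = 4 + 2 + 16 + 32 = 54.
This bounds M(r) := max_{|z|=r} |p(z)| from above; equality holds iff all terms c_k z^k can be made to align in phase at a single z on |z|=r.
Part (b). At z = 2 (real, on the circle |z| = r):
  p(2) = (-4)·2^0 + (1)·2^1 + (4)·2^2 + (4)·2^3 = 46.
  |p(2)| = 46.
Check: |p(2)| = 46 ≤ 54 = M_tri(2). ✓ Equality does not hold at z = 2 (the coefficients have mixed signs, so the terms do not all align in phase there).

M_tri(2) = 54; |p(2)| = 46; equality at z=2: no.


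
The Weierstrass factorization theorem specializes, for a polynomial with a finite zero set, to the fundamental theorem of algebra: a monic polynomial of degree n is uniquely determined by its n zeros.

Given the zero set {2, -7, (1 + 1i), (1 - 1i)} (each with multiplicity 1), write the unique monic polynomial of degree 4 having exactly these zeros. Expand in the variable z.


The polynomial is p(z) = ∏_{α ∈ S} (z − α), where S = {2, -7, (1 + 1i), (1 - 1i)}.
Expanding the product yields: p(z) = z^4 + 3·z^3 -22·z^2 + 38·z -28.
Note conjugate pairs combine to real quadratics: (z − (1+1i))(z − (1−1i)) = z² − 2z + 2.
The resulting polynomial has degree 4 and real coefficients as required.

p(z) = z^4 + 3·z^3 -22·z^2 + 38·z -28.


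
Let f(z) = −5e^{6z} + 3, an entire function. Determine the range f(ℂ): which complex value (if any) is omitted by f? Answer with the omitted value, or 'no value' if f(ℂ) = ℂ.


Little Picard bounds the complement of f(ℂ) to at most one point.
e^{6z} is never zero on ℂ, so -5·e^{6z} takes every value in ℂ ∖ {0}. Adding 3 shifts the range to ℂ ∖ {3}. Thus f omits exactly the value 3.

Omitted value: 3.


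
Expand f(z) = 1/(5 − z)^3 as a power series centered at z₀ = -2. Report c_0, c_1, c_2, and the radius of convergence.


Let w = z − z₀, so z = z₀ + w.
Then 5 − z = 5 − (z₀ + w) = (5 − z₀) − w = 7 − w.
f(z) = 1/(7 − w)^3 = (1/(7)^3) · (1 − w/(7))^{−3}.
By the binomial series (1−u)^{−3} = Σ_{n≥0} C(n+2, 2) u^n for |u|<1, with u = w/(7):
  c_n = C(n+2, 2) / (7)^(n+3).
  c_0 = 1/(7)^3 = 1/343.
  c_1 = 3/(7)^4 = 3/2401.
  c_2 = 6/(7)^5 = 6/16807.
The series is valid for |w/d| < 1, i.e. |z − z₀| < |d|.
Radius of convergence: R = |5 − z₀| = |7| = 7 (distance from z₀ to the singularity z = 5).

c_0 = 1/343, c_1 = 3/2401, c_2 = 6/16807; R = 7.


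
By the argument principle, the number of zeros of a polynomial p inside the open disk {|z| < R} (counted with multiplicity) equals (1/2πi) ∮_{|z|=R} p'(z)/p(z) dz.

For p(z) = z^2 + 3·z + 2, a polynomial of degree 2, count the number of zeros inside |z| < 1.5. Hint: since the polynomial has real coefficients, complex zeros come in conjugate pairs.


The zeros of p are: -2, -1.
Their magnitudes are: 2, 1.
Zeros with |z| < R = 1.5: -1.
Count = 1.
By the argument principle, (1/2πi) ∮_{|z|=R} p'(z)/p(z) dz equals exactly this count.

Number of zeros inside |z| < 1.5: 1.


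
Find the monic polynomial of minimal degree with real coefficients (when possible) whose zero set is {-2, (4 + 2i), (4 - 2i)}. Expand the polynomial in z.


The polynomial is p(z) = ∏_{α ∈ S} (z − α), where S = {-2, (4 + 2i), (4 - 2i)}.
Expanding the product yields: p(z) = z^3 -6·z^2 + 4·z + 40.
Note conjugate pairs combine to real quadratics: (z − (4+2i))(z − (4−2i)) = z² − 8z + 20.
The resulting polynomial has degree 3 and real coefficients as required.

p(z) = z^3 -6·z^2 + 4·z + 40.


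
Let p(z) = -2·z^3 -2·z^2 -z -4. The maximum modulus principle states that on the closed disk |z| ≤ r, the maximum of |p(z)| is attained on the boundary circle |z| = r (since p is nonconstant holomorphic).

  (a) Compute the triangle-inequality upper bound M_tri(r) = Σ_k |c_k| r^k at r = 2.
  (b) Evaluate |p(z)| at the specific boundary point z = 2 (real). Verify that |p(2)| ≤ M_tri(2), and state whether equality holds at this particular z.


Coefficients: c_0 = -4, c_1 = -1, c_2 = -2, c_3 = -2. Radius r = 2.
Part (a). Triangle bound: M_tri(r) = Σ_k |c_k| r^k
  = |-4|·2^0 + |-1|·2^1 + |-2|·2^2 + |-2|·2^3
  = 4 + 2 + 8 + 16 = 30.
This bounds M(r) := max_{|z|=r} |p(z)| from above; equality holds iff all terms c_k z^k can be made to align in phase at a single z on |z|=r.
Part (b). At z = 2 (real, on the circle |z| = r):
  p(2) = (-4)·2^0 + (-1)·2^1 + (-2)·2^2 + (-2)·2^3 = -30.
  |p(2)| = 30.
Since all nonzero coefficients share the same sign, |p(2)| = 30 = M_tri(2); the triangle bound is attained at z = 2, so in fact M(r) = 30.

M_tri(2) = 30; |p(2)| = 30; equality at z=2: yes.


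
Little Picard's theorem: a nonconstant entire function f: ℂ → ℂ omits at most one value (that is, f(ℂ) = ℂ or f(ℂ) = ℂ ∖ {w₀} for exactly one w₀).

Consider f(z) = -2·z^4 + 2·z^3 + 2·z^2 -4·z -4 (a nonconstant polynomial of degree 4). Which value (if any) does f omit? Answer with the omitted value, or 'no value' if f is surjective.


Little Picard bounds the complement of f(ℂ) to at most one point.
For every w ∈ ℂ, the equation p(z) − w = 0 is a nonconstant polynomial in z and hence has at least one root by the fundamental theorem of algebra. So p is surjective onto ℂ, omitting no value.

Omitted value: no value.


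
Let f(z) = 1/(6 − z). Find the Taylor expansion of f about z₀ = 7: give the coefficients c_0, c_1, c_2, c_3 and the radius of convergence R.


Let w = z − z₀, so z = z₀ + w.
Then 6 − z = 6 − (z₀ + w) = (6 − z₀) − w = -1 − w.
f(z) = 1/(-1 − w) = (1/(-1)) · 1/(1 − w/(-1)) = Σ_{n≥0} w^n / (-1)^(n+1).
So c_n = 1/(-1)^(n+1):
  c_0 = 1/(-1)^1 = -1.
  c_1 = 1/(-1)^2 = 1.
  c_2 = 1/(-1)^3 = -1.
  c_3 = 1/(-1)^4 = 1.
The series is valid for |w/d| < 1, i.e. |z − z₀| < |d|.
Radius of convergence: R = |6 − z₀| = |-1| = 1 (distance from z₀ to the singularity z = 6).

c_0 = -1, c_1 = 1, c_2 = -1, c_3 = 1; R = 1.


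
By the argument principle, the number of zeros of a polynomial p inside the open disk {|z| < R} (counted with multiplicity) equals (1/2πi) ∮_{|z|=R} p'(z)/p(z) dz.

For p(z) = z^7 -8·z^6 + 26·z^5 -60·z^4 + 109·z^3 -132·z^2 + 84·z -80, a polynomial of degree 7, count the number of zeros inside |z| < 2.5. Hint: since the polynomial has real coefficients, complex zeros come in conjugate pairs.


The zeros of p are: 4, (2 + 1i), (2 - 1i), (0 + 2i), (0 - 2i), (0 + 1i), (0 - 1i).
Their magnitudes are: 4, 2.236, 2.236, 2, 2, 1, 1.
Zeros with |z| < R = 2.5: (2 + 1i), (2 - 1i), (0 + 2i), (0 - 2i), (0 + 1i), (0 - 1i).
Count = 6.
By the argument principle, (1/2πi) ∮_{|z|=R} p'(z)/p(z) dz equals exactly this count.

Number of zeros inside |z| < 2.5: 6.


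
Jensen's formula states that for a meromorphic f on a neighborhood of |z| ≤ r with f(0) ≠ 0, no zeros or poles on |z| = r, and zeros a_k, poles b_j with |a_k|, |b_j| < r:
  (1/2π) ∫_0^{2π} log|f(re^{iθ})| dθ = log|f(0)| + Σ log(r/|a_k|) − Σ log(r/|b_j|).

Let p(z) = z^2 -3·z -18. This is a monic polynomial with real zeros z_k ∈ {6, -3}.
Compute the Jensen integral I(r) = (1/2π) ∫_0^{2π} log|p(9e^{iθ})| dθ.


Zeros: -3, 6; r = 9.
Inside |z| < r: -3, 6. Outside (|z| ≥ r): ∅.
p(0) = -18, so log|p(0)| = log(18) = 2.8904.
Apply Jensen: I(r) = log|p(0)| + Σ_k log(r/|z_k|), summed over zeros inside |z| < r.
  log(r/|z_k|) for z_k = 6: log(9/6) = 0.4055
  log(r/|z_k|) for z_k = -3: log(9/3) = 1.0986
Sum over inside zeros: 1.5041.
I(r) = log|p(0)| + (inside sum) = 2.8904 + 1.5041 = 4.3944.
Closed form (all zeros inside, monic): I(r) = n·log(r) = 2·log(9) = 4.3944. ✓

I(r) ≈ 4.3944.


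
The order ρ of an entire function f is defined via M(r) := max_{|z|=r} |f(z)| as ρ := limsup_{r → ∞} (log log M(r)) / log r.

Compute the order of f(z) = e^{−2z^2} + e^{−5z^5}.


Each summand is entire of order 2 and 5 respectively (as in the single-exponential case). The order of a sum is at most the max of the orders, so ρ ≤ 5. For the lower bound: on |z|=r choose arg z so that -5z^5 is real positive; then |e^{-5z^5}| = e^{5r^5} while |e^{-2z^2}| ≤ e^{2r^2} = o(e^{5r^5}). So |f| ≥ e^{5r^5}(1 − o(1)) and ρ ≥ 5. Hence ρ = max(2, 5) = 5.
Therefore ρ = 5.

Order ρ = 5.


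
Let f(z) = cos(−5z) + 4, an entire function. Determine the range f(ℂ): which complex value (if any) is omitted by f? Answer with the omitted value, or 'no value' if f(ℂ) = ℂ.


Little Picard bounds the complement of f(ℂ) to at most one point.
cos is entire and surjective onto ℂ: for every w ∈ ℂ, cos(ζ) = w has a solution ζ ∈ ℂ (e.g., via the complex inverse arccos). With ζ = −5z this gives z = ζ/(-5). Then 1·cos(−5z) takes every value in 1·ℂ = ℂ, and adding 4 is a bijection of ℂ. So f is surjective and omits no value. (Note: only on the real line is cos bounded by [−1, 1].)

Omitted value: no value.


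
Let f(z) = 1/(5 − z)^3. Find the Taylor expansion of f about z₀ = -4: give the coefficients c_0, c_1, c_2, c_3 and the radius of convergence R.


Let w = z − z₀, so z = z₀ + w.
Then 5 − z = 5 − (z₀ + w) = (5 − z₀) − w = 9 − w.
f(z) = 1/(9 − w)^3 = (1/(9)^3) · (1 − w/(9))^{−3}.
By the binomial series (1−u)^{−3} = Σ_{n≥0} C(n+2, 2) u^n for |u|<1, with u = w/(9):
  c_n = C(n+2, 2) / (9)^(n+3).
  c_0 = 1/(9)^3 = 1/729.
  c_1 = 3/(9)^4 = 1/2187.
  c_2 = 6/(9)^5 = 2/19683.
  c_3 = 10/(9)^6 = 10/531441.
The series is valid for |w/d| < 1, i.e. |z − z₀| < |d|.
Radius of convergence: R = |5 − z₀| = |9| = 9 (distance from z₀ to the singularity z = 5).

c_0 = 1/729, c_1 = 1/2187, c_2 = 2/19683, c_3 = 10/531441; R = 9.


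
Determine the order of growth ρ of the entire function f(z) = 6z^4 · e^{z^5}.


M(r) = max_{|z|=r} |6|·|z|^4·|e^{z^5}| = 6·r^4 · e^{1r^5} (the factors attain their maxima compatibly on |z|=r). Then log M(r) = log 6 + 4·log r + 1r^5, dominated by the last term, so log log M(r) ~ 5·log r. The polynomial factor 6z^4 contributes only a log r term and does not affect the order. ρ = 5.
Therefore ρ = 5.

Order ρ = 5.


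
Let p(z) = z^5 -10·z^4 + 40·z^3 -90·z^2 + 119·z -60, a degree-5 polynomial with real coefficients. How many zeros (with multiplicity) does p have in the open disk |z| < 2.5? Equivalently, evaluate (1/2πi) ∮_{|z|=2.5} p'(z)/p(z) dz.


The zeros of p are: 1, 4, 3, (1 + 2i), (1 - 2i).
Their magnitudes are: 1, 4, 3, 2.236, 2.236.
Zeros with |z| < R = 2.5: 1, (1 + 2i), (1 - 2i).
Count = 3.
By the argument principle, (1/2πi) ∮_{|z|=R} p'(z)/p(z) dz equals exactly this count.

Number of zeros inside |z| < 2.5: 3.


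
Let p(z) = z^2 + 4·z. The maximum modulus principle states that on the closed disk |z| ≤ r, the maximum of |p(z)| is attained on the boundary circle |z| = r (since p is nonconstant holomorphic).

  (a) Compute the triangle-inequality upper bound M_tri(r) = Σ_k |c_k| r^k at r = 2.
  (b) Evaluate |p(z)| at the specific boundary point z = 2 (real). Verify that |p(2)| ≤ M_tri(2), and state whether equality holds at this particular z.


Coefficients: c_0 = 0, c_1 = 4, c_2 = 1. Radius r = 2.
Part (a). Triangle bound: M_tri(r) = Σ_k |c_k| r^k
  = |0|·2^0 + |4|·2^1 + |1|·2^2
  = 0 + 8 + 4 = 12.
This bounds M(r) := max_{|z|=r} |p(z)| from above; equality holds iff all terms c_k z^k can be made to align in phase at a single z on |z|=r.
Part (b). At z = 2 (real, on the circle |z| = r):
  p(2) = (0)·2^0 + (4)·2^1 + (1)·2^2 = 12.
  |p(2)| = 12.
Since all nonzero coefficients share the same sign, |p(2)| = 12 = M_tri(2); the triangle bound is attained at z = 2, so in fact M(r) = 12.

M_tri(2) = 12; |p(2)| = 12; equality at z=2: yes.


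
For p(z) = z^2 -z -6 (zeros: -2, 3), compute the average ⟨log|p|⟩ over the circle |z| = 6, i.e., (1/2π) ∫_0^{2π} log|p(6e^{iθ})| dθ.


Zeros: -2, 3; r = 6.
Inside |z| < r: -2, 3. Outside (|z| ≥ r): ∅.
p(0) = -6, so log|p(0)| = log(6) = 1.7918.
Apply Jensen: I(r) = log|p(0)| + Σ_k log(r/|z_k|), summed over zeros inside |z| < r.
  log(r/|z_k|) for z_k = -2: log(6/2) = 1.0986
  log(r/|z_k|) for z_k = 3: log(6/3) = 0.6931
Sum over inside zeros: 1.7918.
I(r) = log|p(0)| + (inside sum) = 1.7918 + 1.7918 = 3.5835.
Closed form (all zeros inside, monic): I(r) = n·log(r) = 2·log(6) = 3.5835. ✓

I(r) ≈ 3.5835.


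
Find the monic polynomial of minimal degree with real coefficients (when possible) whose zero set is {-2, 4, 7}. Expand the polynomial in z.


The polynomial is p(z) = ∏_{α ∈ S} (z − α), where S = {-2, 4, 7}.
Expanding the product yields: p(z) = z^3 -9·z^2 + 6·z + 56.
The resulting polynomial has degree 3 and real coefficients as required.

p(z) = z^3 -9·z^2 + 6·z + 56.


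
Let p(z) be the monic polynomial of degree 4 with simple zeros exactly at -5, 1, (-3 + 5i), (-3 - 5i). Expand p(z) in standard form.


The polynomial is p(z) = ∏_{α ∈ S} (z − α), where S = {-5, 1, (-3 + 5i), (-3 - 5i)}.
Expanding the product yields: p(z) = z^4 + 10·z^3 + 53·z^2 + 106·z -170.
Note conjugate pairs combine to real quadratics: (z − (-3+5i))(z − (-3−5i)) = z² + 6z + 34.
The resulting polynomial has degree 4 and real coefficients as required.

p(z) = z^4 + 10·z^3 + 53·z^2 + 106·z -170.


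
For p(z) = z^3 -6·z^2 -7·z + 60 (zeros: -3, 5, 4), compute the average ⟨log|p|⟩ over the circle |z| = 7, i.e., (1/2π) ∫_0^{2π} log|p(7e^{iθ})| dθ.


Zeros: -3, 4, 5; r = 7.
Inside |z| < r: -3, 4, 5. Outside (|z| ≥ r): ∅.
p(0) = 60, so log|p(0)| = log(60) = 4.0943.
Apply Jensen: I(r) = log|p(0)| + Σ_k log(r/|z_k|), summed over zeros inside |z| < r.
  log(r/|z_k|) for z_k = -3: log(7/3) = 0.8473
  log(r/|z_k|) for z_k = 5: log(7/5) = 0.3365
  log(r/|z_k|) for z_k = 4: log(7/4) = 0.5596
Sum over inside zeros: 1.7434.
I(r) = log|p(0)| + (inside sum) = 4.0943 + 1.7434 = 5.8377.
Closed form (all zeros inside, monic): I(r) = n·log(r) = 3·log(7) = 5.8377. ✓

I(r) ≈ 5.8377.


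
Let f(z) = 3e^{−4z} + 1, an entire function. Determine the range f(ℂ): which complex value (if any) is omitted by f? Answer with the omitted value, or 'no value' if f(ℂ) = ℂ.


Little Picard bounds the complement of f(ℂ) to at most one point.
e^{−4z} is never zero on ℂ, so 3·e^{−4z} takes every value in ℂ ∖ {0}. Adding 1 shifts the range to ℂ ∖ {1}. Thus f omits exactly the value 1.

Omitted value: 1.


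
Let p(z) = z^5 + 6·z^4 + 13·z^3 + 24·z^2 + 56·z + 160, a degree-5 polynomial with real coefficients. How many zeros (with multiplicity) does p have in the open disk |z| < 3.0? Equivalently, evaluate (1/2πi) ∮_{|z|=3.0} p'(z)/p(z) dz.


The zeros of p are: (-2 + 2i), (-2 - 2i), (1 + 2i), (1 - 2i), -4.
Their magnitudes are: 2.828, 2.828, 2.236, 2.236, 4.
Zeros with |z| < R = 3.0: (-2 + 2i), (-2 - 2i), (1 + 2i), (1 - 2i).
Count = 4.
By the argument principle, (1/2πi) ∮_{|z|=R} p'(z)/p(z) dz equals exactly this count.

Number of zeros inside |z| < 3.0: 4.


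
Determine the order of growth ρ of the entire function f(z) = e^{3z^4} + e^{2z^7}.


Each summand is entire of order 4 and 7 respectively (as in the single-exponential case). The order of a sum is at most the max of the orders, so ρ ≤ 7. For the lower bound: on |z|=r choose arg z so that 2z^7 is real positive; then |e^{2z^7}| = e^{2r^7} while |e^{3z^4}| ≤ e^{3r^4} = o(e^{2r^7}). So |f| ≥ e^{2r^7}(1 − o(1)) and ρ ≥ 7. Hence ρ = max(4, 7) = 7.
Therefore ρ = 7.

Order ρ = 7.


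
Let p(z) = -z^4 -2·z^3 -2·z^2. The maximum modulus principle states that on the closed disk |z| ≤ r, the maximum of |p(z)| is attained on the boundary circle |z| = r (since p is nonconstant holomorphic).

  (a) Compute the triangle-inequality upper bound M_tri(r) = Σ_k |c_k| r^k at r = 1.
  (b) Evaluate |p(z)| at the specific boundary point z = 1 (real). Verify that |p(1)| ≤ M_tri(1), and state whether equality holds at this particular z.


Coefficients: c_0 = 0, c_1 = 0, c_2 = -2, c_3 = -2, c_4 = -1. Radius r = 1.
Part (a). Triangle bound: M_tri(r) = Σ_k |c_k| r^k
  = |0|·1^0 + |0|·1^1 + |-2|·1^2 + |-2|·1^3 + |-1|·1^4
  = 0 + 0 + 2 + 2 + 1 = 5.
This bounds M(r) := max_{|z|=r} |p(z)| from above; equality holds iff all terms c_k z^k can be made to align in phase at a single z on |z|=r.
Part (b). At z = 1 (real, on the circle |z| = r):
  p(1) = (0)·1^0 + (0)·1^1 + (-2)·1^2 + (-2)·1^3 + (-1)·1^4 = -5.
  |p(1)| = 5.
Since all nonzero coefficients share the same sign, |p(1)| = 5 = M_tri(1); the triangle bound is attained at z = 1, so in fact M(r) = 5.

M_tri(1) = 5; |p(1)| = 5; equality at z=1: yes.


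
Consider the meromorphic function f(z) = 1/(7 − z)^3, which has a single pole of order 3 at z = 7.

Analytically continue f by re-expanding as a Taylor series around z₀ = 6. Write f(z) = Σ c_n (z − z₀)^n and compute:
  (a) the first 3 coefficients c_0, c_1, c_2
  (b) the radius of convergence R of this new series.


Let w = z − z₀, so z = z₀ + w.
Then 7 − z = 7 − (z₀ + w) = (7 − z₀) − w = 1 − w.
f(z) = 1/(1 − w)^3 = (1/(1)^3) · (1 − w/(1))^{−3}.
By the binomial series (1−u)^{−3} = Σ_{n≥0} C(n+2, 2) u^n for |u|<1, with u = w/(1):
  c_n = C(n+2, 2) / (1)^(n+3).
  c_0 = 1/(1)^3 = 1.
  c_1 = 3/(1)^4 = 3.
  c_2 = 6/(1)^5 = 6.
The series is valid for |w/d| < 1, i.e. |z − z₀| < |d|.
Radius of convergence: R = |7 − z₀| = |1| = 1 (distance from z₀ to the singularity z = 7).

c_0 = 1, c_1 = 3, c_2 = 6; R = 1.


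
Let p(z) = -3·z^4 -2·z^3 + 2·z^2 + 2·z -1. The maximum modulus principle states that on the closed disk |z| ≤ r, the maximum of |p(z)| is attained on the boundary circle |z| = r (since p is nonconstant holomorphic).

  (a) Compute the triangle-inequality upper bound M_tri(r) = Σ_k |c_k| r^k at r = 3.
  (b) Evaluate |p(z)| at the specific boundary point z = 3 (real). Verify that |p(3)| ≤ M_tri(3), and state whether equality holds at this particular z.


Coefficients: c_0 = -1, c_1 = 2, c_2 = 2, c_3 = -2, c_4 = -3. Radius r = 3.
Part (a). Triangle bound: M_tri(r) = Σ_k |c_k| r^k
  = |-1|·3^0 + |2|·3^1 + |2|·3^2 + |-2|·3^3 + |-3|·3^4
  = 1 + 6 + 18 + 54 + 243 = 322.
This bounds M(r) := max_{|z|=r} |p(z)| from above; equality holds iff all terms c_k z^k can be made to align in phase at a single z on |z|=r.
Part (b). At z = 3 (real, on the circle |z| = r):
  p(3) = (-1)·3^0 + (2)·3^1 + (2)·3^2 + (-2)·3^3 + (-3)·3^4 = -274.
  |p(3)| = 274.
Check: |p(3)| = 274 ≤ 322 = M_tri(3). ✓ Equality does not hold at z = 3 (the coefficients have mixed signs, so the terms do not all align in phase there).

M_tri(3) = 322; |p(3)| = 274; equality at z=3: no.


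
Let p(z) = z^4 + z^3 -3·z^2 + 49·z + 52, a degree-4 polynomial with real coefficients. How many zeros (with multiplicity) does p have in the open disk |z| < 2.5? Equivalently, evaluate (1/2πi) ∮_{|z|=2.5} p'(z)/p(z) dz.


The zeros of p are: (2 + 3i), (2 - 3i), -1, -4.
Their magnitudes are: 3.606, 3.606, 1, 4.
Zeros with |z| < R = 2.5: -1.
Count = 1.
By the argument principle, (1/2πi) ∮_{|z|=R} p'(z)/p(z) dz equals exactly this count.

Number of zeros inside |z| < 2.5: 1.


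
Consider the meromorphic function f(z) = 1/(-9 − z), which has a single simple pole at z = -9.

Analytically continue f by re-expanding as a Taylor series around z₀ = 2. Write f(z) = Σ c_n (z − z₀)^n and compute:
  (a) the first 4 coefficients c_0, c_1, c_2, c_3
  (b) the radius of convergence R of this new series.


Let w = z − z₀, so z = z₀ + w.
Then -9 − z = -9 − (z₀ + w) = (-9 − z₀) − w = -11 − w.
f(z) = 1/(-11 − w) = (1/(-11)) · 1/(1 − w/(-11)) = Σ_{n≥0} w^n / (-11)^(n+1).
So c_n = 1/(-11)^(n+1):
  c_0 = 1/(-11)^1 = -1/11.
  c_1 = 1/(-11)^2 = 1/121.
  c_2 = 1/(-11)^3 = -1/1331.
  c_3 = 1/(-11)^4 = 1/14641.
The series is valid for |w/d| < 1, i.e. |z − z₀| < |d|.
Radius of convergence: R = |-9 − z₀| = |-11| = 11 (distance from z₀ to the singularity z = -9).

c_0 = -1/11, c_1 = 1/121, c_2 = -1/1331, c_3 = 1/14641; R = 11.


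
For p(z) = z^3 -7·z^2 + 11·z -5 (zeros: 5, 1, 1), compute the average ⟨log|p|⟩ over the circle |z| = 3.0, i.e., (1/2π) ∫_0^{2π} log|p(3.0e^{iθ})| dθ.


Zeros: 1, 1, 5; r = 3.0.
Inside |z| < r: 1, 1. Outside (|z| ≥ r): 5.
p(0) = -5, so log|p(0)| = log(5) = 1.6094.
Apply Jensen: I(r) = log|p(0)| + Σ_k log(r/|z_k|), summed over zeros inside |z| < r.
  log(r/|z_k|) for z_k = 1: log(3.0/1) = 1.0986
  log(r/|z_k|) for z_k = 1: log(3.0/1) = 1.0986
  Outside zeros (5) contribute nothing to the Jensen sum.
Sum over inside zeros: 2.1972.
I(r) = log|p(0)| + (inside sum) = 1.6094 + 2.1972 = 3.8067.
Note: since some zeros are outside |z| ≤ r, the simplified n·log(r) form does NOT apply — only the inside zeros contribute.

I(r) ≈ 3.8067.


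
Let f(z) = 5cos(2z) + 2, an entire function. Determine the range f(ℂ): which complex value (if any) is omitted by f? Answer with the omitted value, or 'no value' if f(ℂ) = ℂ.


Little Picard bounds the complement of f(ℂ) to at most one point.
cos is entire and surjective onto ℂ: for every w ∈ ℂ, cos(ζ) = w has a solution ζ ∈ ℂ (e.g., via the complex inverse arccos). With ζ = 2z this gives z = ζ/(2). Then 5·cos(2z) takes every value in 5·ℂ = ℂ, and adding 2 is a bijection of ℂ. So f is surjective and omits no value. (Note: only on the real line is cos bounded by [−1, 1].)

Omitted value: no value.


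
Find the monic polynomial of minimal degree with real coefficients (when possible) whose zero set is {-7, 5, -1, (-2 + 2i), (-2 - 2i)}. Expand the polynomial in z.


The polynomial is p(z) = ∏_{α ∈ S} (z − α), where S = {-7, 5, -1, (-2 + 2i), (-2 - 2i)}.
Expanding the product yields: p(z) = z^5 + 7·z^4 -13·z^3 -143·z^2 -404·z -280.
Note conjugate pairs combine to real quadratics: (z − (-2+2i))(z − (-2−2i)) = z² + 4z + 8.
The resulting polynomial has degree 5 and real coefficients as required.

p(z) = z^5 + 7·z^4 -13·z^3 -143·z^2 -404·z -280.


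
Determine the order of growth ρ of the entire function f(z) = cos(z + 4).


cos(w) is a linear combination of e^{iw} and e^{−iw} (or e^w, e^{−w} in the hyperbolic case), so |cos(w)| ≤ e^{|w|}. With w = z + 4, |w| ≤ 1|z| + 4 = 1r + 4 on |z| = r, giving M(r) ≤ e^{1r + 4}, so ρ ≤ 1. On a suitable ray (z = it for sin/cos; z = t for sinh/cosh, t real → ∞), |cos(z + 4)| grows like e^{1|t|}/2, so ρ ≥ 1. Hence ρ = 1.
Therefore ρ = 1.

Order ρ = 1.


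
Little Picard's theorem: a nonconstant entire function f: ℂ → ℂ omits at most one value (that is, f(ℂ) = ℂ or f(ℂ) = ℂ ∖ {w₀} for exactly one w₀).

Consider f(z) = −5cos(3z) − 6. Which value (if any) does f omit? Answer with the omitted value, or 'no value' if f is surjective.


Little Picard bounds the complement of f(ℂ) to at most one point.
cos is entire and surjective onto ℂ: for every w ∈ ℂ, cos(ζ) = w has a solution ζ ∈ ℂ (e.g., via the complex inverse arccos). With ζ = 3z this gives z = ζ/(3). Then -5·cos(3z) takes every value in -5·ℂ = ℂ, and adding -6 is a bijection of ℂ. So f is surjective and omits no value. (Note: only on the real line is cos bounded by [−1, 1].)

Omitted value: no value.


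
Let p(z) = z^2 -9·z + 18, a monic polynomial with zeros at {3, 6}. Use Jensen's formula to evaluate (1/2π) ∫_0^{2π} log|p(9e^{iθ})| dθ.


Zeros: 3, 6; r = 9.
Inside |z| < r: 3, 6. Outside (|z| ≥ r): ∅.
p(0) = 18, so log|p(0)| = log(18) = 2.8904.
Apply Jensen: I(r) = log|p(0)| + Σ_k log(r/|z_k|), summed over zeros inside |z| < r.
  log(r/|z_k|) for z_k = 3: log(9/3) = 1.0986
  log(r/|z_k|) for z_k = 6: log(9/6) = 0.4055
Sum over inside zeros: 1.5041.
I(r) = log|p(0)| + (inside sum) = 2.8904 + 1.5041 = 4.3944.
Closed form (all zeros inside, monic): I(r) = n·log(r) = 2·log(9) = 4.3944. ✓

I(r) ≈ 4.3944.


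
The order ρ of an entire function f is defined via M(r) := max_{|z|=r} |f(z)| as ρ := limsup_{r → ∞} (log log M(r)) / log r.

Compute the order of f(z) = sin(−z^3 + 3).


Write sin(w) = (e^{iw} ± e^{−iw})/(2 or 2i), so |sin(w)| ≤ e^{|w|}. With w = −z^3 + 3, |w| ≤ 1r^3 + 3 on |z|=r, giving M(r) ≤ e^{1r^3 + 3} and ρ ≤ 3. For the lower bound, choose z on |z|=r with -1z^3 purely imaginary of modulus 1r^3; then |sin(−z^3 + 3)| grows like e^{1r^3}/2, so ρ ≥ 3. Hence ρ = 3.
Therefore ρ = 3.

Order ρ = 3.


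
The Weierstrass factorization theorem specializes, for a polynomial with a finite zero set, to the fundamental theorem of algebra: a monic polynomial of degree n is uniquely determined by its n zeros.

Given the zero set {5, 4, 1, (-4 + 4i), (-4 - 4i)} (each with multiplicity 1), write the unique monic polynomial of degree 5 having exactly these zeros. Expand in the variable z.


The polynomial is p(z) = ∏_{α ∈ S} (z − α), where S = {5, 4, 1, (-4 + 4i), (-4 - 4i)}.
Expanding the product yields: p(z) = z^5 -2·z^4 -19·z^3 -108·z^2 + 768·z -640.
Note conjugate pairs combine to real quadratics: (z − (-4+4i))(z − (-4−4i)) = z² + 8z + 32.
The resulting polynomial has degree 5 and real coefficients as required.

p(z) = z^5 -2·z^4 -19·z^3 -108·z^2 + 768·z -640.


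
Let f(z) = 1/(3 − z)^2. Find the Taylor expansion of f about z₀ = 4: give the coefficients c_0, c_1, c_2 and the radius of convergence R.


Let w = z − z₀, so z = z₀ + w.
Then 3 − z = 3 − (z₀ + w) = (3 − z₀) − w = -1 − w.
f(z) = 1/(-1 − w)^2 = (1/(-1)^2) · (1 − w/(-1))^{−2}.
By the binomial series (1−u)^{−2} = Σ_{n≥0} C(n+1, 1) u^n for |u|<1, with u = w/(-1):
  c_n = C(n+1, 1) / (-1)^(n+2).
  c_0 = 1/(-1)^2 = 1.
  c_1 = 2/(-1)^3 = -2.
  c_2 = 3/(-1)^4 = 3.
The series is valid for |w/d| < 1, i.e. |z − z₀| < |d|.
Radius of convergence: R = |3 − z₀| = |-1| = 1 (distance from z₀ to the singularity z = 3).

c_0 = 1, c_1 = -2, c_2 = 3; R = 1.


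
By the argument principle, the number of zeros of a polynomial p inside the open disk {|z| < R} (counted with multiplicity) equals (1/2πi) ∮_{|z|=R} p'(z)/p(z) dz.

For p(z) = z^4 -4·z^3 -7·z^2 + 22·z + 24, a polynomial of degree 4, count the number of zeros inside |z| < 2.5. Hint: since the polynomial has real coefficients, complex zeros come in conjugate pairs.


The zeros of p are: 3, -1, -2, 4.
Their magnitudes are: 3, 1, 2, 4.
Zeros with |z| < R = 2.5: -1, -2.
Count = 2.
By the argument principle, (1/2πi) ∮_{|z|=R} p'(z)/p(z) dz equals exactly this count.

Number of zeros inside |z| < 2.5: 2.


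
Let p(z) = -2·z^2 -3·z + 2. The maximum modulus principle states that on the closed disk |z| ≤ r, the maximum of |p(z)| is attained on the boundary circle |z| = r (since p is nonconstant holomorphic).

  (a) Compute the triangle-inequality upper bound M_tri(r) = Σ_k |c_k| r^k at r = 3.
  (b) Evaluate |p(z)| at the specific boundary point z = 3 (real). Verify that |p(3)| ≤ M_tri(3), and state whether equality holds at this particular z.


Coefficients: c_0 = 2, c_1 = -3, c_2 = -2. Radius r = 3.
Part (a). Triangle bound: M_tri(r) = Σ_k |c_k| r^k
  = |2|·3^0 + |-3|·3^1 + |-2|·3^2
  = 2 + 9 + 18 = 29.
This bounds M(r) := max_{|z|=r} |p(z)| from above; equality holds iff all terms c_k z^k can be made to align in phase at a single z on |z|=r.
Part (b). At z = 3 (real, on the circle |z| = r):
  p(3) = (2)·3^0 + (-3)·3^1 + (-2)·3^2 = -25.
  |p(3)| = 25.
Check: |p(3)| = 25 ≤ 29 = M_tri(3). ✓ Equality does not hold at z = 3 (the coefficients have mixed signs, so the terms do not all align in phase there).

M_tri(3) = 29; |p(3)| = 25; equality at z=3: no.


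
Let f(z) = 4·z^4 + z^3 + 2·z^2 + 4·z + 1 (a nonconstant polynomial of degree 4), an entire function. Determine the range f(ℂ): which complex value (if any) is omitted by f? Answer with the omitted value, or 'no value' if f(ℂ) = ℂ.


Little Picard bounds the complement of f(ℂ) to at most one point.
For every w ∈ ℂ, the equation p(z) − w = 0 is a nonconstant polynomial in z and hence has at least one root by the fundamental theorem of algebra. So p is surjective onto ℂ, omitting no value.

Omitted value: no value.


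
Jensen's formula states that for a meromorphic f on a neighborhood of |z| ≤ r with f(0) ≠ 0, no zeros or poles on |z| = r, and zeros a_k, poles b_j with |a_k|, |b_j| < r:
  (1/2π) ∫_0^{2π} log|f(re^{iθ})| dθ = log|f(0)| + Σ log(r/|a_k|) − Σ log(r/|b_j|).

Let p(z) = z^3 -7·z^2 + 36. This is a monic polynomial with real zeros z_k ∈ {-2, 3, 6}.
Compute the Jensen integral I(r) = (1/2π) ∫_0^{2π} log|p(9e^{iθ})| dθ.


Zeros: -2, 3, 6; r = 9.
Inside |z| < r: -2, 3, 6. Outside (|z| ≥ r): ∅.
p(0) = 36, so log|p(0)| = log(36) = 3.5835.
Apply Jensen: I(r) = log|p(0)| + Σ_k log(r/|z_k|), summed over zeros inside |z| < r.
  log(r/|z_k|) for z_k = -2: log(9/2) = 1.5041
  log(r/|z_k|) for z_k = 3: log(9/3) = 1.0986
  log(r/|z_k|) for z_k = 6: log(9/6) = 0.4055
Sum over inside zeros: 3.0082.
I(r) = log|p(0)| + (inside sum) = 3.5835 + 3.0082 = 6.5917.
Closed form (all zeros inside, monic): I(r) = n·log(r) = 3·log(9) = 6.5917. ✓

I(r) ≈ 6.5917.


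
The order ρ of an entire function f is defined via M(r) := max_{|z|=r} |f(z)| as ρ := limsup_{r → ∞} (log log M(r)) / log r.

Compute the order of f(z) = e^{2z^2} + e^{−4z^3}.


Each summand is entire of order 2 and 3 respectively (as in the single-exponential case). The order of a sum is at most the max of the orders, so ρ ≤ 3. For the lower bound: on |z|=r choose arg z so that -4z^3 is real positive; then |e^{-4z^3}| = e^{4r^3} while |e^{2z^2}| ≤ e^{2r^2} = o(e^{4r^3}). So |f| ≥ e^{4r^3}(1 − o(1)) and ρ ≥ 3. Hence ρ = max(2, 3) = 3.
Therefore ρ = 3.

Order ρ = 3.


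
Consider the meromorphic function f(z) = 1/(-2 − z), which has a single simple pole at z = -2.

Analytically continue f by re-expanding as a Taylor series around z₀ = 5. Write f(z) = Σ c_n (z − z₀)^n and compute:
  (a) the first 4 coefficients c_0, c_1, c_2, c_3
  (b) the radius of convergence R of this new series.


Let w = z − z₀, so z = z₀ + w.
Then -2 − z = -2 − (z₀ + w) = (-2 − z₀) − w = -7 − w.
f(z) = 1/(-7 − w) = (1/(-7)) · 1/(1 − w/(-7)) = Σ_{n≥0} w^n / (-7)^(n+1).
So c_n = 1/(-7)^(n+1):
  c_0 = 1/(-7)^1 = -1/7.
  c_1 = 1/(-7)^2 = 1/49.
  c_2 = 1/(-7)^3 = -1/343.
  c_3 = 1/(-7)^4 = 1/2401.
The series is valid for |w/d| < 1, i.e. |z − z₀| < |d|.
Radius of convergence: R = |-2 − z₀| = |-7| = 7 (distance from z₀ to the singularity z = -2).

c_0 = -1/7, c_1 = 1/49, c_2 = -1/343, c_3 = 1/2401; R = 7.


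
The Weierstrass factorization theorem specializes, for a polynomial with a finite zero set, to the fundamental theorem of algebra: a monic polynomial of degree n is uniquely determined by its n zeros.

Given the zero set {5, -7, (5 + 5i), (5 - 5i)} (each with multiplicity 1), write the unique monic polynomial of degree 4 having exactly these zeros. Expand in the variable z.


The polynomial is p(z) = ∏_{α ∈ S} (z − α), where S = {5, -7, (5 + 5i), (5 - 5i)}.
Expanding the product yields: p(z) = z^4 -8·z^3 -5·z^2 + 450·z -1750.
Note conjugate pairs combine to real quadratics: (z − (5+5i))(z − (5−5i)) = z² − 10z + 50.
The resulting polynomial has degree 4 and real coefficients as required.

p(z) = z^4 -8·z^3 -5·z^2 + 450·z -1750.
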